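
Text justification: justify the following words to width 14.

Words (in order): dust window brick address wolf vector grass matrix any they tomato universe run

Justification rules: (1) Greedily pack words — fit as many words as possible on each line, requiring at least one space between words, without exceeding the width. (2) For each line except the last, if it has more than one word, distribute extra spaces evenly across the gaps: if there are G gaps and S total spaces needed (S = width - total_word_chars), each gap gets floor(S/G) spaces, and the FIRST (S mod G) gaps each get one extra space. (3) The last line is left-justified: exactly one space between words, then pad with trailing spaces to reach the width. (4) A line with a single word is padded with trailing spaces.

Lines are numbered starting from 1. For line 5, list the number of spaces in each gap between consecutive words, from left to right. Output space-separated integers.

Answer: 7

Derivation:
Line 1: ['dust', 'window'] (min_width=11, slack=3)
Line 2: ['brick', 'address'] (min_width=13, slack=1)
Line 3: ['wolf', 'vector'] (min_width=11, slack=3)
Line 4: ['grass', 'matrix'] (min_width=12, slack=2)
Line 5: ['any', 'they'] (min_width=8, slack=6)
Line 6: ['tomato'] (min_width=6, slack=8)
Line 7: ['universe', 'run'] (min_width=12, slack=2)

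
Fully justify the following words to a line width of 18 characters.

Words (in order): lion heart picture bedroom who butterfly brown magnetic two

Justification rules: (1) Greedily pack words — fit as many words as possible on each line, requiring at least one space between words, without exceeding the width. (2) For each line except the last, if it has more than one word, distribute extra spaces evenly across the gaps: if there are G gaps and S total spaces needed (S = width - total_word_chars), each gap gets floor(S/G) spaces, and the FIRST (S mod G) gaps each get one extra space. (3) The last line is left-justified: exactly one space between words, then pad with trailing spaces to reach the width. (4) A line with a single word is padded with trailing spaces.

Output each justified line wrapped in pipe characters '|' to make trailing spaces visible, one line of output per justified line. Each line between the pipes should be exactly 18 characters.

Line 1: ['lion', 'heart', 'picture'] (min_width=18, slack=0)
Line 2: ['bedroom', 'who'] (min_width=11, slack=7)
Line 3: ['butterfly', 'brown'] (min_width=15, slack=3)
Line 4: ['magnetic', 'two'] (min_width=12, slack=6)

Answer: |lion heart picture|
|bedroom        who|
|butterfly    brown|
|magnetic two      |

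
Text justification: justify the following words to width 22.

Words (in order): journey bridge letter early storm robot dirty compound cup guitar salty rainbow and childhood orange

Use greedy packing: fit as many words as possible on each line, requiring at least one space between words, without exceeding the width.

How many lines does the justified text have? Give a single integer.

Answer: 5

Derivation:
Line 1: ['journey', 'bridge', 'letter'] (min_width=21, slack=1)
Line 2: ['early', 'storm', 'robot'] (min_width=17, slack=5)
Line 3: ['dirty', 'compound', 'cup'] (min_width=18, slack=4)
Line 4: ['guitar', 'salty', 'rainbow'] (min_width=20, slack=2)
Line 5: ['and', 'childhood', 'orange'] (min_width=20, slack=2)
Total lines: 5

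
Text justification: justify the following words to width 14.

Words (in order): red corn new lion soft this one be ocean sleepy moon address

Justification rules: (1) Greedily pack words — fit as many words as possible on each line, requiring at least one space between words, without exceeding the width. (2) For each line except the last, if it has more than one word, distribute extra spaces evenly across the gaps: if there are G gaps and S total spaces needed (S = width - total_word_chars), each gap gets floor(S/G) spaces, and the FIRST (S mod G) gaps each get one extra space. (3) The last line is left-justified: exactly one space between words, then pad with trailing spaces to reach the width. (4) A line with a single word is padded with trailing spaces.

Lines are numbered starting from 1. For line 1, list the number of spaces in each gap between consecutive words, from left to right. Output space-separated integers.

Answer: 2 2

Derivation:
Line 1: ['red', 'corn', 'new'] (min_width=12, slack=2)
Line 2: ['lion', 'soft', 'this'] (min_width=14, slack=0)
Line 3: ['one', 'be', 'ocean'] (min_width=12, slack=2)
Line 4: ['sleepy', 'moon'] (min_width=11, slack=3)
Line 5: ['address'] (min_width=7, slack=7)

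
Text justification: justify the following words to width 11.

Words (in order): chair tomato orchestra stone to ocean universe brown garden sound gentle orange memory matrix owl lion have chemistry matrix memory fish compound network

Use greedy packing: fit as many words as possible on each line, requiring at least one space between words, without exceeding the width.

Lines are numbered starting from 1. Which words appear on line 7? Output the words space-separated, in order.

Line 1: ['chair'] (min_width=5, slack=6)
Line 2: ['tomato'] (min_width=6, slack=5)
Line 3: ['orchestra'] (min_width=9, slack=2)
Line 4: ['stone', 'to'] (min_width=8, slack=3)
Line 5: ['ocean'] (min_width=5, slack=6)
Line 6: ['universe'] (min_width=8, slack=3)
Line 7: ['brown'] (min_width=5, slack=6)
Line 8: ['garden'] (min_width=6, slack=5)
Line 9: ['sound'] (min_width=5, slack=6)
Line 10: ['gentle'] (min_width=6, slack=5)
Line 11: ['orange'] (min_width=6, slack=5)
Line 12: ['memory'] (min_width=6, slack=5)
Line 13: ['matrix', 'owl'] (min_width=10, slack=1)
Line 14: ['lion', 'have'] (min_width=9, slack=2)
Line 15: ['chemistry'] (min_width=9, slack=2)
Line 16: ['matrix'] (min_width=6, slack=5)
Line 17: ['memory', 'fish'] (min_width=11, slack=0)
Line 18: ['compound'] (min_width=8, slack=3)
Line 19: ['network'] (min_width=7, slack=4)

Answer: brown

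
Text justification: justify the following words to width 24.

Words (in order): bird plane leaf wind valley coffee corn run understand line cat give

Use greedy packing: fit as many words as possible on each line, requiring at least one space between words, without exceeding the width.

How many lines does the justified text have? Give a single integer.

Line 1: ['bird', 'plane', 'leaf', 'wind'] (min_width=20, slack=4)
Line 2: ['valley', 'coffee', 'corn', 'run'] (min_width=22, slack=2)
Line 3: ['understand', 'line', 'cat', 'give'] (min_width=24, slack=0)
Total lines: 3

Answer: 3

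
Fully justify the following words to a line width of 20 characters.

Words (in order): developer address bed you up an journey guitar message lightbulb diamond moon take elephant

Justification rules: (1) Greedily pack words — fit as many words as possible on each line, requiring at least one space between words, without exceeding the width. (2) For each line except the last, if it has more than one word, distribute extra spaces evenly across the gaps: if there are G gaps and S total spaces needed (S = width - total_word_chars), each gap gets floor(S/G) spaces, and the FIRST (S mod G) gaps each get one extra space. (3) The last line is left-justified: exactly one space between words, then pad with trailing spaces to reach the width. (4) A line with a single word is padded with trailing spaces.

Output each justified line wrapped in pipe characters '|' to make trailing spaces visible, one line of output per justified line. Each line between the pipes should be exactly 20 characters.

Answer: |developer    address|
|bed    you   up   an|
|journey       guitar|
|message    lightbulb|
|diamond   moon  take|
|elephant            |

Derivation:
Line 1: ['developer', 'address'] (min_width=17, slack=3)
Line 2: ['bed', 'you', 'up', 'an'] (min_width=13, slack=7)
Line 3: ['journey', 'guitar'] (min_width=14, slack=6)
Line 4: ['message', 'lightbulb'] (min_width=17, slack=3)
Line 5: ['diamond', 'moon', 'take'] (min_width=17, slack=3)
Line 6: ['elephant'] (min_width=8, slack=12)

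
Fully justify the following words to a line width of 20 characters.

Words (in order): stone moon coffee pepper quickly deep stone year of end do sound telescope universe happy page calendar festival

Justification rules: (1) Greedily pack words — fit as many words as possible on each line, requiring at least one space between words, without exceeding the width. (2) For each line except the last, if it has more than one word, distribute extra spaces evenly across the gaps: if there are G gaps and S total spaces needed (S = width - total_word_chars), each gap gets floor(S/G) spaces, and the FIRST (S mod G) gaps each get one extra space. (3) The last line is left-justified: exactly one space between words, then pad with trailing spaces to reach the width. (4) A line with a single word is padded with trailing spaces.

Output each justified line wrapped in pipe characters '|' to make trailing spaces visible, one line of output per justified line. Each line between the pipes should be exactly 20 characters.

Answer: |stone   moon  coffee|
|pepper  quickly deep|
|stone year of end do|
|sound      telescope|
|universe  happy page|
|calendar festival   |

Derivation:
Line 1: ['stone', 'moon', 'coffee'] (min_width=17, slack=3)
Line 2: ['pepper', 'quickly', 'deep'] (min_width=19, slack=1)
Line 3: ['stone', 'year', 'of', 'end', 'do'] (min_width=20, slack=0)
Line 4: ['sound', 'telescope'] (min_width=15, slack=5)
Line 5: ['universe', 'happy', 'page'] (min_width=19, slack=1)
Line 6: ['calendar', 'festival'] (min_width=17, slack=3)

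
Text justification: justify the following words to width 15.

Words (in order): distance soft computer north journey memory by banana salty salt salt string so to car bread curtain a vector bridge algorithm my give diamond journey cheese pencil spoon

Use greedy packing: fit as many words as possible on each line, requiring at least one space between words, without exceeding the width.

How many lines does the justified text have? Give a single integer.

Line 1: ['distance', 'soft'] (min_width=13, slack=2)
Line 2: ['computer', 'north'] (min_width=14, slack=1)
Line 3: ['journey', 'memory'] (min_width=14, slack=1)
Line 4: ['by', 'banana', 'salty'] (min_width=15, slack=0)
Line 5: ['salt', 'salt'] (min_width=9, slack=6)
Line 6: ['string', 'so', 'to'] (min_width=12, slack=3)
Line 7: ['car', 'bread'] (min_width=9, slack=6)
Line 8: ['curtain', 'a'] (min_width=9, slack=6)
Line 9: ['vector', 'bridge'] (min_width=13, slack=2)
Line 10: ['algorithm', 'my'] (min_width=12, slack=3)
Line 11: ['give', 'diamond'] (min_width=12, slack=3)
Line 12: ['journey', 'cheese'] (min_width=14, slack=1)
Line 13: ['pencil', 'spoon'] (min_width=12, slack=3)
Total lines: 13

Answer: 13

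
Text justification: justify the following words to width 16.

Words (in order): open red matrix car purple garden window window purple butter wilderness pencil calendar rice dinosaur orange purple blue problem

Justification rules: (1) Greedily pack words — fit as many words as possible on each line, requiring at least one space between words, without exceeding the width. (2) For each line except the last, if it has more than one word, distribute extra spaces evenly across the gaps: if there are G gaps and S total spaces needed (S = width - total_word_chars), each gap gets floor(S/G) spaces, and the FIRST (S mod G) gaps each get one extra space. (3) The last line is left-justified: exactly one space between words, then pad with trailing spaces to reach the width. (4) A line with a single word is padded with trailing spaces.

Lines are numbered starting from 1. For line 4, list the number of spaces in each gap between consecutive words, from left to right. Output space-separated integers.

Line 1: ['open', 'red', 'matrix'] (min_width=15, slack=1)
Line 2: ['car', 'purple'] (min_width=10, slack=6)
Line 3: ['garden', 'window'] (min_width=13, slack=3)
Line 4: ['window', 'purple'] (min_width=13, slack=3)
Line 5: ['butter'] (min_width=6, slack=10)
Line 6: ['wilderness'] (min_width=10, slack=6)
Line 7: ['pencil', 'calendar'] (min_width=15, slack=1)
Line 8: ['rice', 'dinosaur'] (min_width=13, slack=3)
Line 9: ['orange', 'purple'] (min_width=13, slack=3)
Line 10: ['blue', 'problem'] (min_width=12, slack=4)

Answer: 4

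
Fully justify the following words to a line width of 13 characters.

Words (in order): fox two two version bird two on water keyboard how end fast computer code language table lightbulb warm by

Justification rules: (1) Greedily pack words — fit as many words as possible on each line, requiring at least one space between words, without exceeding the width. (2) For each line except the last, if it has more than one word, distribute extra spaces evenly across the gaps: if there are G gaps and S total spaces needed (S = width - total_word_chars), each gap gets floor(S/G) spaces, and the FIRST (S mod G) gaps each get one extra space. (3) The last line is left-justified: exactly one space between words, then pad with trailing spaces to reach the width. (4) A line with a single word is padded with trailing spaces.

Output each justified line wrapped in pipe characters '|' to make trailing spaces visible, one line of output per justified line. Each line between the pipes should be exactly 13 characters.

Line 1: ['fox', 'two', 'two'] (min_width=11, slack=2)
Line 2: ['version', 'bird'] (min_width=12, slack=1)
Line 3: ['two', 'on', 'water'] (min_width=12, slack=1)
Line 4: ['keyboard', 'how'] (min_width=12, slack=1)
Line 5: ['end', 'fast'] (min_width=8, slack=5)
Line 6: ['computer', 'code'] (min_width=13, slack=0)
Line 7: ['language'] (min_width=8, slack=5)
Line 8: ['table'] (min_width=5, slack=8)
Line 9: ['lightbulb'] (min_width=9, slack=4)
Line 10: ['warm', 'by'] (min_width=7, slack=6)

Answer: |fox  two  two|
|version  bird|
|two  on water|
|keyboard  how|
|end      fast|
|computer code|
|language     |
|table        |
|lightbulb    |
|warm by      |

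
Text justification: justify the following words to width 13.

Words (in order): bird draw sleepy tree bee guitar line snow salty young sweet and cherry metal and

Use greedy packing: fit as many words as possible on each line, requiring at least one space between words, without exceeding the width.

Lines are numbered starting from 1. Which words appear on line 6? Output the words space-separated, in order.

Answer: sweet and

Derivation:
Line 1: ['bird', 'draw'] (min_width=9, slack=4)
Line 2: ['sleepy', 'tree'] (min_width=11, slack=2)
Line 3: ['bee', 'guitar'] (min_width=10, slack=3)
Line 4: ['line', 'snow'] (min_width=9, slack=4)
Line 5: ['salty', 'young'] (min_width=11, slack=2)
Line 6: ['sweet', 'and'] (min_width=9, slack=4)
Line 7: ['cherry', 'metal'] (min_width=12, slack=1)
Line 8: ['and'] (min_width=3, slack=10)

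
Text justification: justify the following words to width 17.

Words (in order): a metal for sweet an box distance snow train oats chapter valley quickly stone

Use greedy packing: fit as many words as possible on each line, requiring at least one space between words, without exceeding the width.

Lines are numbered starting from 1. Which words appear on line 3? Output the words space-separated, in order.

Line 1: ['a', 'metal', 'for', 'sweet'] (min_width=17, slack=0)
Line 2: ['an', 'box', 'distance'] (min_width=15, slack=2)
Line 3: ['snow', 'train', 'oats'] (min_width=15, slack=2)
Line 4: ['chapter', 'valley'] (min_width=14, slack=3)
Line 5: ['quickly', 'stone'] (min_width=13, slack=4)

Answer: snow train oats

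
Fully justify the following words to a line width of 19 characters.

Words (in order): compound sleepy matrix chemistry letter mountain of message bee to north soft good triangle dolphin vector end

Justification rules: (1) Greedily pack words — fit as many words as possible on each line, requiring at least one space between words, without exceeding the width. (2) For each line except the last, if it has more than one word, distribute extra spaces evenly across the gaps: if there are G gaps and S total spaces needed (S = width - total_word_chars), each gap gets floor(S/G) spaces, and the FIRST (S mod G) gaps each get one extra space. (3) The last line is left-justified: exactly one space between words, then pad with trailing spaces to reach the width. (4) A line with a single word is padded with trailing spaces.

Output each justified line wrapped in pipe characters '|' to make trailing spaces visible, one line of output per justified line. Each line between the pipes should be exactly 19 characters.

Answer: |compound     sleepy|
|matrix    chemistry|
|letter  mountain of|
|message    bee   to|
|north   soft   good|
|triangle    dolphin|
|vector end         |

Derivation:
Line 1: ['compound', 'sleepy'] (min_width=15, slack=4)
Line 2: ['matrix', 'chemistry'] (min_width=16, slack=3)
Line 3: ['letter', 'mountain', 'of'] (min_width=18, slack=1)
Line 4: ['message', 'bee', 'to'] (min_width=14, slack=5)
Line 5: ['north', 'soft', 'good'] (min_width=15, slack=4)
Line 6: ['triangle', 'dolphin'] (min_width=16, slack=3)
Line 7: ['vector', 'end'] (min_width=10, slack=9)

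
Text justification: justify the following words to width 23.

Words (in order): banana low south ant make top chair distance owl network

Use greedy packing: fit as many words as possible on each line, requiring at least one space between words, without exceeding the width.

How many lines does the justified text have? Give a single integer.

Answer: 3

Derivation:
Line 1: ['banana', 'low', 'south', 'ant'] (min_width=20, slack=3)
Line 2: ['make', 'top', 'chair', 'distance'] (min_width=23, slack=0)
Line 3: ['owl', 'network'] (min_width=11, slack=12)
Total lines: 3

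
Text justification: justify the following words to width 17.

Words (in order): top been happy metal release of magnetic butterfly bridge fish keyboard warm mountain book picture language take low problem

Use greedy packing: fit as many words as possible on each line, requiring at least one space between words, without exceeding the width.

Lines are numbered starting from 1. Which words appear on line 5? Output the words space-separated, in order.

Answer: fish keyboard

Derivation:
Line 1: ['top', 'been', 'happy'] (min_width=14, slack=3)
Line 2: ['metal', 'release', 'of'] (min_width=16, slack=1)
Line 3: ['magnetic'] (min_width=8, slack=9)
Line 4: ['butterfly', 'bridge'] (min_width=16, slack=1)
Line 5: ['fish', 'keyboard'] (min_width=13, slack=4)
Line 6: ['warm', 'mountain'] (min_width=13, slack=4)
Line 7: ['book', 'picture'] (min_width=12, slack=5)
Line 8: ['language', 'take', 'low'] (min_width=17, slack=0)
Line 9: ['problem'] (min_width=7, slack=10)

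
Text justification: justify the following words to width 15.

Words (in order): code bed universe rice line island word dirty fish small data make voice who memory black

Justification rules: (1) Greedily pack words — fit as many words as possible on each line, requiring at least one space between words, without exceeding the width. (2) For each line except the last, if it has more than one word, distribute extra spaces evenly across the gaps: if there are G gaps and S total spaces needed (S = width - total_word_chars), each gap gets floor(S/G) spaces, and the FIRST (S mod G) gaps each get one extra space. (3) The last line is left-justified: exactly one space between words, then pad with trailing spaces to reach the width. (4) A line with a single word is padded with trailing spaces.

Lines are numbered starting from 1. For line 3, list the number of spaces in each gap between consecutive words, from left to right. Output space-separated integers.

Line 1: ['code', 'bed'] (min_width=8, slack=7)
Line 2: ['universe', 'rice'] (min_width=13, slack=2)
Line 3: ['line', 'island'] (min_width=11, slack=4)
Line 4: ['word', 'dirty', 'fish'] (min_width=15, slack=0)
Line 5: ['small', 'data', 'make'] (min_width=15, slack=0)
Line 6: ['voice', 'who'] (min_width=9, slack=6)
Line 7: ['memory', 'black'] (min_width=12, slack=3)

Answer: 5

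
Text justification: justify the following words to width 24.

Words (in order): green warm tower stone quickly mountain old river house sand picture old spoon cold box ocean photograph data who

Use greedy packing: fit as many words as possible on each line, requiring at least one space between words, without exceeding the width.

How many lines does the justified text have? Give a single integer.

Line 1: ['green', 'warm', 'tower', 'stone'] (min_width=22, slack=2)
Line 2: ['quickly', 'mountain', 'old'] (min_width=20, slack=4)
Line 3: ['river', 'house', 'sand', 'picture'] (min_width=24, slack=0)
Line 4: ['old', 'spoon', 'cold', 'box', 'ocean'] (min_width=24, slack=0)
Line 5: ['photograph', 'data', 'who'] (min_width=19, slack=5)
Total lines: 5

Answer: 5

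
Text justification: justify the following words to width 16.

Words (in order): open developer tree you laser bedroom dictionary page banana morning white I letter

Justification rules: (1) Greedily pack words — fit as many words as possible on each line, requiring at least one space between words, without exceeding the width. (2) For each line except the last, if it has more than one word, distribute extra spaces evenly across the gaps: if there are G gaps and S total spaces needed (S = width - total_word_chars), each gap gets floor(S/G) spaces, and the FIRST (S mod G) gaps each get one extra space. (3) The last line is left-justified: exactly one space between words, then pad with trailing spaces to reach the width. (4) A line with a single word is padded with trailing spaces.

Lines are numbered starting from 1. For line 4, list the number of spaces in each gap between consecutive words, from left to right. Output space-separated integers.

Line 1: ['open', 'developer'] (min_width=14, slack=2)
Line 2: ['tree', 'you', 'laser'] (min_width=14, slack=2)
Line 3: ['bedroom'] (min_width=7, slack=9)
Line 4: ['dictionary', 'page'] (min_width=15, slack=1)
Line 5: ['banana', 'morning'] (min_width=14, slack=2)
Line 6: ['white', 'I', 'letter'] (min_width=14, slack=2)

Answer: 2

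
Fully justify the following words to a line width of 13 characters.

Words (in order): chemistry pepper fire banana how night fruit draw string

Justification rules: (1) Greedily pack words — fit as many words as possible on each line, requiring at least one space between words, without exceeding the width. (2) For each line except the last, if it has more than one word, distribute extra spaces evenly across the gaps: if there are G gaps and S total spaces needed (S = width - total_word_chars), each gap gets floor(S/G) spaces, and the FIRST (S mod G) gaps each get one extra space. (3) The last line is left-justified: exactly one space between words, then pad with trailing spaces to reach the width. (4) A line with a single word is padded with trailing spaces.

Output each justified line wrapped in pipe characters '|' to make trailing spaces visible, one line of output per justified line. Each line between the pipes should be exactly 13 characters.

Answer: |chemistry    |
|pepper   fire|
|banana    how|
|night   fruit|
|draw string  |

Derivation:
Line 1: ['chemistry'] (min_width=9, slack=4)
Line 2: ['pepper', 'fire'] (min_width=11, slack=2)
Line 3: ['banana', 'how'] (min_width=10, slack=3)
Line 4: ['night', 'fruit'] (min_width=11, slack=2)
Line 5: ['draw', 'string'] (min_width=11, slack=2)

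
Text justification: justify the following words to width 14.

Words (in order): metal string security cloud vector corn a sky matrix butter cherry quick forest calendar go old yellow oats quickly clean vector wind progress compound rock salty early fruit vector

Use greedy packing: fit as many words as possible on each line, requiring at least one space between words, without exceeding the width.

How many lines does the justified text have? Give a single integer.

Answer: 14

Derivation:
Line 1: ['metal', 'string'] (min_width=12, slack=2)
Line 2: ['security', 'cloud'] (min_width=14, slack=0)
Line 3: ['vector', 'corn', 'a'] (min_width=13, slack=1)
Line 4: ['sky', 'matrix'] (min_width=10, slack=4)
Line 5: ['butter', 'cherry'] (min_width=13, slack=1)
Line 6: ['quick', 'forest'] (min_width=12, slack=2)
Line 7: ['calendar', 'go'] (min_width=11, slack=3)
Line 8: ['old', 'yellow'] (min_width=10, slack=4)
Line 9: ['oats', 'quickly'] (min_width=12, slack=2)
Line 10: ['clean', 'vector'] (min_width=12, slack=2)
Line 11: ['wind', 'progress'] (min_width=13, slack=1)
Line 12: ['compound', 'rock'] (min_width=13, slack=1)
Line 13: ['salty', 'early'] (min_width=11, slack=3)
Line 14: ['fruit', 'vector'] (min_width=12, slack=2)
Total lines: 14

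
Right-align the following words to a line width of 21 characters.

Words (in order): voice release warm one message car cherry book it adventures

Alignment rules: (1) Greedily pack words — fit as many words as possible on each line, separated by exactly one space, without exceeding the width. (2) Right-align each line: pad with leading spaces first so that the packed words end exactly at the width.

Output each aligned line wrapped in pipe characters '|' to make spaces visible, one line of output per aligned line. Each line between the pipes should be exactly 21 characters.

Line 1: ['voice', 'release', 'warm'] (min_width=18, slack=3)
Line 2: ['one', 'message', 'car'] (min_width=15, slack=6)
Line 3: ['cherry', 'book', 'it'] (min_width=14, slack=7)
Line 4: ['adventures'] (min_width=10, slack=11)

Answer: |   voice release warm|
|      one message car|
|       cherry book it|
|           adventures|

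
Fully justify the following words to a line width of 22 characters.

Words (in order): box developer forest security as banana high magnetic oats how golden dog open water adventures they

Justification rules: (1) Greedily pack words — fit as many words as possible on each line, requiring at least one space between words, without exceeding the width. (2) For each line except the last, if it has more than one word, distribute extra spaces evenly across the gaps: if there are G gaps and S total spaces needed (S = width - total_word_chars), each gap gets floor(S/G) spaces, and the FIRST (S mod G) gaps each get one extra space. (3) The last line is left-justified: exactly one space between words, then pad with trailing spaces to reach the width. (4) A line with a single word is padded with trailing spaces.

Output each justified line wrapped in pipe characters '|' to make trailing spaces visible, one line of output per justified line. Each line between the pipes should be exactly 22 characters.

Line 1: ['box', 'developer', 'forest'] (min_width=20, slack=2)
Line 2: ['security', 'as', 'banana'] (min_width=18, slack=4)
Line 3: ['high', 'magnetic', 'oats', 'how'] (min_width=22, slack=0)
Line 4: ['golden', 'dog', 'open', 'water'] (min_width=21, slack=1)
Line 5: ['adventures', 'they'] (min_width=15, slack=7)

Answer: |box  developer  forest|
|security   as   banana|
|high magnetic oats how|
|golden  dog open water|
|adventures they       |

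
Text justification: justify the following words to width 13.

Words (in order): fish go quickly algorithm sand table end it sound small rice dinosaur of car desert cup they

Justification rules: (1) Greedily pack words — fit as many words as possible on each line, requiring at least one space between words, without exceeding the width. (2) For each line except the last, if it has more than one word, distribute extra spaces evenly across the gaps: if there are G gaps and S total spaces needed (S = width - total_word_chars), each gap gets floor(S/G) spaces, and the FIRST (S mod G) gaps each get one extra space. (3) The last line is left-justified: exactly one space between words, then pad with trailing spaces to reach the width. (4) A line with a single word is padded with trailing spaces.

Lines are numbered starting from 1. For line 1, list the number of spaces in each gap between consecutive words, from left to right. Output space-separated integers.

Line 1: ['fish', 'go'] (min_width=7, slack=6)
Line 2: ['quickly'] (min_width=7, slack=6)
Line 3: ['algorithm'] (min_width=9, slack=4)
Line 4: ['sand', 'table'] (min_width=10, slack=3)
Line 5: ['end', 'it', 'sound'] (min_width=12, slack=1)
Line 6: ['small', 'rice'] (min_width=10, slack=3)
Line 7: ['dinosaur', 'of'] (min_width=11, slack=2)
Line 8: ['car', 'desert'] (min_width=10, slack=3)
Line 9: ['cup', 'they'] (min_width=8, slack=5)

Answer: 7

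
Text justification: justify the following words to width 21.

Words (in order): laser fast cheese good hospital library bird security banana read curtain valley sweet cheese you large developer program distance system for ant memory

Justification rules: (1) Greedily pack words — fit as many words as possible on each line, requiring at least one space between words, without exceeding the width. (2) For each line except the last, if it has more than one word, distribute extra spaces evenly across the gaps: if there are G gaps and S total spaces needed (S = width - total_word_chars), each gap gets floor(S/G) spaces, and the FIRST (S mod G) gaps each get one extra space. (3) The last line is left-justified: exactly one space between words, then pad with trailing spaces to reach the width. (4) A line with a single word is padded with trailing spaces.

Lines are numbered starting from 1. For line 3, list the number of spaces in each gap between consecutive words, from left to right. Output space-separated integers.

Line 1: ['laser', 'fast', 'cheese'] (min_width=17, slack=4)
Line 2: ['good', 'hospital', 'library'] (min_width=21, slack=0)
Line 3: ['bird', 'security', 'banana'] (min_width=20, slack=1)
Line 4: ['read', 'curtain', 'valley'] (min_width=19, slack=2)
Line 5: ['sweet', 'cheese', 'you'] (min_width=16, slack=5)
Line 6: ['large', 'developer'] (min_width=15, slack=6)
Line 7: ['program', 'distance'] (min_width=16, slack=5)
Line 8: ['system', 'for', 'ant', 'memory'] (min_width=21, slack=0)

Answer: 2 1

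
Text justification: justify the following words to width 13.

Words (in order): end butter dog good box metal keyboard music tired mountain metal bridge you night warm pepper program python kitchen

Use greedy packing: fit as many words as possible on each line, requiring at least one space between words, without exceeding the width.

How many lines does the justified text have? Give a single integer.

Answer: 12

Derivation:
Line 1: ['end', 'butter'] (min_width=10, slack=3)
Line 2: ['dog', 'good', 'box'] (min_width=12, slack=1)
Line 3: ['metal'] (min_width=5, slack=8)
Line 4: ['keyboard'] (min_width=8, slack=5)
Line 5: ['music', 'tired'] (min_width=11, slack=2)
Line 6: ['mountain'] (min_width=8, slack=5)
Line 7: ['metal', 'bridge'] (min_width=12, slack=1)
Line 8: ['you', 'night'] (min_width=9, slack=4)
Line 9: ['warm', 'pepper'] (min_width=11, slack=2)
Line 10: ['program'] (min_width=7, slack=6)
Line 11: ['python'] (min_width=6, slack=7)
Line 12: ['kitchen'] (min_width=7, slack=6)
Total lines: 12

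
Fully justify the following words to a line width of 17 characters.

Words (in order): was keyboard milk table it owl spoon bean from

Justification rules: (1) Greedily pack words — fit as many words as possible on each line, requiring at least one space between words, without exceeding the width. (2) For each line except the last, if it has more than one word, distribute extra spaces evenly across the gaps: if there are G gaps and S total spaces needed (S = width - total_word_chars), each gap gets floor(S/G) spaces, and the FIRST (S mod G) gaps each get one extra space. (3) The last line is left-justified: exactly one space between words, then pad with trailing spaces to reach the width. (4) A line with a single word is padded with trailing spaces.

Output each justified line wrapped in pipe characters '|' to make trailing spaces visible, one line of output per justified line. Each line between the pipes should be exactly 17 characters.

Answer: |was keyboard milk|
|table    it   owl|
|spoon bean from  |

Derivation:
Line 1: ['was', 'keyboard', 'milk'] (min_width=17, slack=0)
Line 2: ['table', 'it', 'owl'] (min_width=12, slack=5)
Line 3: ['spoon', 'bean', 'from'] (min_width=15, slack=2)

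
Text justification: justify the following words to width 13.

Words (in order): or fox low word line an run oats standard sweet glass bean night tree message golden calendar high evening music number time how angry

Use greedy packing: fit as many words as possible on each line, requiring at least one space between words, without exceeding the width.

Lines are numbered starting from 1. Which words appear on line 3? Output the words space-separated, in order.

Line 1: ['or', 'fox', 'low'] (min_width=10, slack=3)
Line 2: ['word', 'line', 'an'] (min_width=12, slack=1)
Line 3: ['run', 'oats'] (min_width=8, slack=5)
Line 4: ['standard'] (min_width=8, slack=5)
Line 5: ['sweet', 'glass'] (min_width=11, slack=2)
Line 6: ['bean', 'night'] (min_width=10, slack=3)
Line 7: ['tree', 'message'] (min_width=12, slack=1)
Line 8: ['golden'] (min_width=6, slack=7)
Line 9: ['calendar', 'high'] (min_width=13, slack=0)
Line 10: ['evening', 'music'] (min_width=13, slack=0)
Line 11: ['number', 'time'] (min_width=11, slack=2)
Line 12: ['how', 'angry'] (min_width=9, slack=4)

Answer: run oats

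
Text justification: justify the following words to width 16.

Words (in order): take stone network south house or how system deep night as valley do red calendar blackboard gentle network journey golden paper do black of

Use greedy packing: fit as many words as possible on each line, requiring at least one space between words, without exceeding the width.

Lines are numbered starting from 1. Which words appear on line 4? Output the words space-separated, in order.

Answer: system deep

Derivation:
Line 1: ['take', 'stone'] (min_width=10, slack=6)
Line 2: ['network', 'south'] (min_width=13, slack=3)
Line 3: ['house', 'or', 'how'] (min_width=12, slack=4)
Line 4: ['system', 'deep'] (min_width=11, slack=5)
Line 5: ['night', 'as', 'valley'] (min_width=15, slack=1)
Line 6: ['do', 'red', 'calendar'] (min_width=15, slack=1)
Line 7: ['blackboard'] (min_width=10, slack=6)
Line 8: ['gentle', 'network'] (min_width=14, slack=2)
Line 9: ['journey', 'golden'] (min_width=14, slack=2)
Line 10: ['paper', 'do', 'black'] (min_width=14, slack=2)
Line 11: ['of'] (min_width=2, slack=14)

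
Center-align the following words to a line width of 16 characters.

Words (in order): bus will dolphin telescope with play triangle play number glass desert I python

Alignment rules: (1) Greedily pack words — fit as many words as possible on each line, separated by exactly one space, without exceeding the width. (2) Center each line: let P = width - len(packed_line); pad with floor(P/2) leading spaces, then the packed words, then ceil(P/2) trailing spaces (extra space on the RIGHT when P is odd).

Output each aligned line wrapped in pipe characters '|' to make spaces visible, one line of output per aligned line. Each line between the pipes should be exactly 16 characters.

Answer: |bus will dolphin|
| telescope with |
| play triangle  |
|  play number   |
| glass desert I |
|     python     |

Derivation:
Line 1: ['bus', 'will', 'dolphin'] (min_width=16, slack=0)
Line 2: ['telescope', 'with'] (min_width=14, slack=2)
Line 3: ['play', 'triangle'] (min_width=13, slack=3)
Line 4: ['play', 'number'] (min_width=11, slack=5)
Line 5: ['glass', 'desert', 'I'] (min_width=14, slack=2)
Line 6: ['python'] (min_width=6, slack=10)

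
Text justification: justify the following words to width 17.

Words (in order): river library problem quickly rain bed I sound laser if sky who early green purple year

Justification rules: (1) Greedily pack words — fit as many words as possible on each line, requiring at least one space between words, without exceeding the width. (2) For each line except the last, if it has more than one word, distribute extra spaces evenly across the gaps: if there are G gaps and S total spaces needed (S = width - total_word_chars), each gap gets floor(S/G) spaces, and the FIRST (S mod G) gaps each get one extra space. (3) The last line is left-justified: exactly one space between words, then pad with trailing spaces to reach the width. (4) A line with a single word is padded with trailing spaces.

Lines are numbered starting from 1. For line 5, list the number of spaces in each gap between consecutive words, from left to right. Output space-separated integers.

Line 1: ['river', 'library'] (min_width=13, slack=4)
Line 2: ['problem', 'quickly'] (min_width=15, slack=2)
Line 3: ['rain', 'bed', 'I', 'sound'] (min_width=16, slack=1)
Line 4: ['laser', 'if', 'sky', 'who'] (min_width=16, slack=1)
Line 5: ['early', 'green'] (min_width=11, slack=6)
Line 6: ['purple', 'year'] (min_width=11, slack=6)

Answer: 7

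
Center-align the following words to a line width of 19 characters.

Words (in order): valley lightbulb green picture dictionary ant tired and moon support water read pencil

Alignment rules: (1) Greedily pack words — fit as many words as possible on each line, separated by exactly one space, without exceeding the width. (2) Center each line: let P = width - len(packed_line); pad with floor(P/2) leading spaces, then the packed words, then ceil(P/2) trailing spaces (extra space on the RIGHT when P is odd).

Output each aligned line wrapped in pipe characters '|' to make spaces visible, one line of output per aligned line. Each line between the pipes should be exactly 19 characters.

Answer: | valley lightbulb  |
|   green picture   |
|  dictionary ant   |
|  tired and moon   |
|support water read |
|      pencil       |

Derivation:
Line 1: ['valley', 'lightbulb'] (min_width=16, slack=3)
Line 2: ['green', 'picture'] (min_width=13, slack=6)
Line 3: ['dictionary', 'ant'] (min_width=14, slack=5)
Line 4: ['tired', 'and', 'moon'] (min_width=14, slack=5)
Line 5: ['support', 'water', 'read'] (min_width=18, slack=1)
Line 6: ['pencil'] (min_width=6, slack=13)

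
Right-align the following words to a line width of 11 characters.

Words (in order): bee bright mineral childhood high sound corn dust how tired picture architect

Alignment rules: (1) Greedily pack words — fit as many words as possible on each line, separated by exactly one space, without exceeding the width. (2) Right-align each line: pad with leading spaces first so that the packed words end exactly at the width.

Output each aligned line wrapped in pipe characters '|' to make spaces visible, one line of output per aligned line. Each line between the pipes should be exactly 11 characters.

Line 1: ['bee', 'bright'] (min_width=10, slack=1)
Line 2: ['mineral'] (min_width=7, slack=4)
Line 3: ['childhood'] (min_width=9, slack=2)
Line 4: ['high', 'sound'] (min_width=10, slack=1)
Line 5: ['corn', 'dust'] (min_width=9, slack=2)
Line 6: ['how', 'tired'] (min_width=9, slack=2)
Line 7: ['picture'] (min_width=7, slack=4)
Line 8: ['architect'] (min_width=9, slack=2)

Answer: | bee bright|
|    mineral|
|  childhood|
| high sound|
|  corn dust|
|  how tired|
|    picture|
|  architect|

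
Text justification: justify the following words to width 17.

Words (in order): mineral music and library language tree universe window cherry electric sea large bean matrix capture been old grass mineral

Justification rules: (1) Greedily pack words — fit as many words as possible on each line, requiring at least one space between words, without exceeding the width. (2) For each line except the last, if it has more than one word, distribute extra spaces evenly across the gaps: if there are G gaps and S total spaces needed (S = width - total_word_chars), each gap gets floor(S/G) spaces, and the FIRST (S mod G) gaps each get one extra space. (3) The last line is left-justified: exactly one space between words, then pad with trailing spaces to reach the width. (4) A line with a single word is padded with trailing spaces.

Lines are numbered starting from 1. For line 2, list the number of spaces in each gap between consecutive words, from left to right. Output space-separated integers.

Line 1: ['mineral', 'music', 'and'] (min_width=17, slack=0)
Line 2: ['library', 'language'] (min_width=16, slack=1)
Line 3: ['tree', 'universe'] (min_width=13, slack=4)
Line 4: ['window', 'cherry'] (min_width=13, slack=4)
Line 5: ['electric', 'sea'] (min_width=12, slack=5)
Line 6: ['large', 'bean', 'matrix'] (min_width=17, slack=0)
Line 7: ['capture', 'been', 'old'] (min_width=16, slack=1)
Line 8: ['grass', 'mineral'] (min_width=13, slack=4)

Answer: 2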